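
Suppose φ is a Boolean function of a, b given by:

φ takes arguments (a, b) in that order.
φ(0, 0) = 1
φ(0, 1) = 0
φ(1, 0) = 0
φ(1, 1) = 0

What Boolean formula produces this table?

φ(a, b) = NOT (a OR b)

The output is 1 only when every input is 0 — NOR of all inputs.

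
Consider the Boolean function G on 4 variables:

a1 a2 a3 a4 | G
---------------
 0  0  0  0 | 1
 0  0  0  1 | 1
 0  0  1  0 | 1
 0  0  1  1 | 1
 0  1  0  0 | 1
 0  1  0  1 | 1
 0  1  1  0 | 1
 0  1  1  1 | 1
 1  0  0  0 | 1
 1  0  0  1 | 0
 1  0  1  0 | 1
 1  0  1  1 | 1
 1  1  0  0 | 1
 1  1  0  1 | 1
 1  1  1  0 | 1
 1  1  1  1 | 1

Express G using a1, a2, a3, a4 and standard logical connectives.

G(a1, a2, a3, a4) = (((a1 · a2') · a3') · a4)'

G is 0 on exactly one input, (1,0,0,1), whose minterm is a1·¬a2·¬a3·a4. So G is the negation of that single conjunction.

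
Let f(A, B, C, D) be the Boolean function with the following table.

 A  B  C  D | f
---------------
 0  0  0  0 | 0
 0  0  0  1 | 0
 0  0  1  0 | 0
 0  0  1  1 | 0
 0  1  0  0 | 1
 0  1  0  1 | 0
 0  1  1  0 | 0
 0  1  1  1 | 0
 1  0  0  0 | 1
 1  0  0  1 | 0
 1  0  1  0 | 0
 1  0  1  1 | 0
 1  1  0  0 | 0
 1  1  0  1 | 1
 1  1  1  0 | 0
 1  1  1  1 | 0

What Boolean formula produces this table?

f(A, B, C, D) = ((((~A & B) & ~C) & ~D) | (((A & ~B) & ~C) & ~D)) | (((A & B) & ~C) & D)

f=1 on 3 inputs: (0,1,0,0), (1,0,0,0), (1,1,0,1). Reading each as a conjunction of literals (¬A·B·¬C·¬D, A·¬B·¬C·¬D, A·B·¬C·D) and taking the OR gives the canonical DNF.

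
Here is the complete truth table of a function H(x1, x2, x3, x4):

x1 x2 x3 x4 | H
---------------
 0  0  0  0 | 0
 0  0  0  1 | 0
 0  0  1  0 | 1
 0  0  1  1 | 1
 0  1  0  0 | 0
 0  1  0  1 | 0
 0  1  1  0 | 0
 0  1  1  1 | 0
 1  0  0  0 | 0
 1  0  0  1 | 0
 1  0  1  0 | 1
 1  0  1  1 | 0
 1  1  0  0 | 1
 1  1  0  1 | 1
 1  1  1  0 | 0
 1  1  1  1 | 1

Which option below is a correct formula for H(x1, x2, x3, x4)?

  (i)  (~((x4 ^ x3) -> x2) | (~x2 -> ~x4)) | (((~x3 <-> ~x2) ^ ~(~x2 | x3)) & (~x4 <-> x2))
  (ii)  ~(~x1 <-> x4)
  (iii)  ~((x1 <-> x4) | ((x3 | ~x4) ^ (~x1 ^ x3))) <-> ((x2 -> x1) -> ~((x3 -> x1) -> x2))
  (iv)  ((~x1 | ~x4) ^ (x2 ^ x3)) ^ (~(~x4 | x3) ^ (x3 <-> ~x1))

iii

(i): at (0,0,0,0) it gives 1, but H = 0 — eliminated.
(ii): at (0,0,0,0) it gives 1, but H = 0 — eliminated.
(iv): at (0,0,0,0) it gives 1, but H = 0 — eliminated.
(iii) is the remaining candidate, and it agrees with H on all 16 inputs.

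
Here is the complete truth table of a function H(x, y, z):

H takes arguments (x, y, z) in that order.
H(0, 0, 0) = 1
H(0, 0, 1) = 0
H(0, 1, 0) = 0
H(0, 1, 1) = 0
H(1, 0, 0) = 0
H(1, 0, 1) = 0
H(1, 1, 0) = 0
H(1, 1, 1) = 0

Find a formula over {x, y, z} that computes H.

H(x, y, z) = not ((x or y) or z)

The output is 1 only when every input is 0 — NOR of all inputs.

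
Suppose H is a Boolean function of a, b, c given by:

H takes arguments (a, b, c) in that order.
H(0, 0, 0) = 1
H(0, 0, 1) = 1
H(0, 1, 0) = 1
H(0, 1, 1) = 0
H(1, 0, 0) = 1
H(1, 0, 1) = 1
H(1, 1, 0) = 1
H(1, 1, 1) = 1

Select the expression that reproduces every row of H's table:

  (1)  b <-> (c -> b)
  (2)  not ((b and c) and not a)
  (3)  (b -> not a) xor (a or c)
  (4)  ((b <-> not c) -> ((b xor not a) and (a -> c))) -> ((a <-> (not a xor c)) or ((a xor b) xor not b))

2

(1) fails at (0,0,0): the formula yields 0, H is 1.
(3) fails at (0,0,1): the formula yields 0, H is 1.
(4) fails at (0,1,1): the formula yields 1, H is 0.
That leaves (2). Evaluating it on every row reproduces the table of H exactly.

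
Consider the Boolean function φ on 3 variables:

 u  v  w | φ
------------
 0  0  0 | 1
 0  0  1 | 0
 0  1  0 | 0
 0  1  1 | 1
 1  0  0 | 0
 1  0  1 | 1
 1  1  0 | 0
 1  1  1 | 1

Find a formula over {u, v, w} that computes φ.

φ(u, v, w) = ((((not u and not v) and not w) or ((not u and v) and w)) or ((u and not v) and w)) or ((u and v) and w)

The 1-rows are (0,0,0), (0,1,1), (1,0,1), (1,1,1). Each contributes one minterm — ¬u·¬v·¬w; ¬u·v·w; u·¬v·w; u·v·w — and their disjunction is a sum-of-products form of φ.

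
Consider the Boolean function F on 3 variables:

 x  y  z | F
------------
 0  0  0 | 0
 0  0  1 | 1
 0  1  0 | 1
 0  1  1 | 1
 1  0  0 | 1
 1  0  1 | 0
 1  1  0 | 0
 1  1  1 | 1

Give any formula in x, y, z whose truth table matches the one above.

F is 0 on only 3 rows — (0,0,0), (1,0,1), (1,1,0). Writing each as a minterm (¬x·¬y·¬z, x·¬y·z, x·y·¬z) and OR-ing them characterizes exactly where F=0, so F is the negation of that disjunction.

F(x, y, z) = ~((((~x & ~y) & ~z) | ((x & ~y) & z)) | ((x & y) & ~z))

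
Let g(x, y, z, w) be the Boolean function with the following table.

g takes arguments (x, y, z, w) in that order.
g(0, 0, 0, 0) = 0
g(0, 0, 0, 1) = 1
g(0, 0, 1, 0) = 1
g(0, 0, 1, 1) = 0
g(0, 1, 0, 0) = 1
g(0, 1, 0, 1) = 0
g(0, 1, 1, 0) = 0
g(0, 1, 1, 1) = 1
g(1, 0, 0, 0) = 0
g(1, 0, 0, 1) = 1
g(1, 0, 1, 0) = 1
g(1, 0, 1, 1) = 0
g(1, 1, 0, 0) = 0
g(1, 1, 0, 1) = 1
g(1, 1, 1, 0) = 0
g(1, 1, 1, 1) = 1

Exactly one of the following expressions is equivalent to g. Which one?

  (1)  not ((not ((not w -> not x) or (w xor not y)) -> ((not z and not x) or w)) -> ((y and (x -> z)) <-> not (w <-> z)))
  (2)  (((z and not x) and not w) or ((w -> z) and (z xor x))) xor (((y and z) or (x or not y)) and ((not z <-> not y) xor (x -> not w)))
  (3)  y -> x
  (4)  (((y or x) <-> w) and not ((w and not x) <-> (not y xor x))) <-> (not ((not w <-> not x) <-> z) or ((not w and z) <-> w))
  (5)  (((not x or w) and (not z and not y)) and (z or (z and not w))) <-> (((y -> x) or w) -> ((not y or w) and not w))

1

(2): at (0,0,0,1) it gives 0, but g = 1 — eliminated.
(3): at (0,0,0,0) it gives 1, but g = 0 — eliminated.
(4): at (0,0,0,0) it gives 1, but g = 0 — eliminated.
(5): at (0,0,1,0) it gives 0, but g = 1 — eliminated.
Only (1) survives; checking it on all 16 rows confirms it matches g.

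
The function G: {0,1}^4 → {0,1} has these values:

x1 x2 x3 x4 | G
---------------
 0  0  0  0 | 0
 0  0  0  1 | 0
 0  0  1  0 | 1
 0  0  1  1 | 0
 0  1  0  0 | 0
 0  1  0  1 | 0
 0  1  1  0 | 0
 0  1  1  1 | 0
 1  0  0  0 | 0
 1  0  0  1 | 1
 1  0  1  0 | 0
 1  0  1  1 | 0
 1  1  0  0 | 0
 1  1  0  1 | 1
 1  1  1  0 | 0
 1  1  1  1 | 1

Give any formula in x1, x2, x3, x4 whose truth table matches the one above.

G(x1, x2, x3, x4) = (((((x1' · x2') · x3) · x4') + (((x1 · x2') · x3') · x4)) + (((x1 · x2) · x3') · x4)) + (((x1 · x2) · x3) · x4)

Collect the rows where G=1 — (0,0,1,0), (1,0,0,1), (1,1,0,1), (1,1,1,1) — and write one minterm per row: ¬x1·¬x2·x3·¬x4, x1·¬x2·¬x3·x4, x1·x2·¬x3·x4, x1·x2·x3·x4. Their union (logical OR) reproduces the table exactly.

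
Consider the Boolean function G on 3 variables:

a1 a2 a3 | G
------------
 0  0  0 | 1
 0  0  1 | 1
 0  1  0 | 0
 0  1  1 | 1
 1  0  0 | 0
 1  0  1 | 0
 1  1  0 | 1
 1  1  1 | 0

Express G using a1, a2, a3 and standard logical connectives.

Collect the rows where G=1 — (0,0,0), (0,0,1), (0,1,1), (1,1,0) — and write one minterm per row: ¬a1·¬a2·¬a3, ¬a1·¬a2·a3, ¬a1·a2·a3, a1·a2·¬a3. Their union (logical OR) reproduces the table exactly.

G(a1, a2, a3) = ((((¬a1 ∧ ¬a2) ∧ ¬a3) ∨ ((¬a1 ∧ ¬a2) ∧ a3)) ∨ ((¬a1 ∧ a2) ∧ a3)) ∨ ((a1 ∧ a2) ∧ ¬a3)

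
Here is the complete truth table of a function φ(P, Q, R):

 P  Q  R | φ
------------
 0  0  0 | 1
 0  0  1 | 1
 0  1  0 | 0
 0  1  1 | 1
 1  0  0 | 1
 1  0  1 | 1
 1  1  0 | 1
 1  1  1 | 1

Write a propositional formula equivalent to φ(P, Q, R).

φ(P, Q, R) = NOT ((NOT P AND Q) AND NOT R)

Only row (0,1,0) gives 0. So φ is 1 everywhere except there — the complement of the minterm ¬P·Q·¬R.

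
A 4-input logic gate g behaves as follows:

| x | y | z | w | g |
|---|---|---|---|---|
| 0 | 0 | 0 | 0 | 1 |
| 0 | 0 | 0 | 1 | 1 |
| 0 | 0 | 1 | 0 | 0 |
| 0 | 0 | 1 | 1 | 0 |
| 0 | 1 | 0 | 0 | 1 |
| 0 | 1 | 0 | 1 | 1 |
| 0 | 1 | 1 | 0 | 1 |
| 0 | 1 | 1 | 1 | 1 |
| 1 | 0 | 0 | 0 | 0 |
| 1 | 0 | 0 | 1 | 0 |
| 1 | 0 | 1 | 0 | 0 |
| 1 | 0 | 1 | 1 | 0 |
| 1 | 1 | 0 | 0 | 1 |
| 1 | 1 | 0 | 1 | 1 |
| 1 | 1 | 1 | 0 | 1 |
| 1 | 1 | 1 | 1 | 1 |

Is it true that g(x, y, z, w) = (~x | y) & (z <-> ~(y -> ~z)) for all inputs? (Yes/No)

Check the formula against g row by row:
  x=0, y=0, z=0, w=0: formula gives 1, g = 1 ✓
  x=0, y=0, z=0, w=1: formula gives 1, g = 1 ✓
  x=0, y=0, z=1, w=0: formula gives 0, g = 0 ✓
  x=0, y=0, z=1, w=1: formula gives 0, g = 0 ✓
  … (the remaining 12 rows also agree.)
All 16 rows match — the expression computes g exactly.

Yes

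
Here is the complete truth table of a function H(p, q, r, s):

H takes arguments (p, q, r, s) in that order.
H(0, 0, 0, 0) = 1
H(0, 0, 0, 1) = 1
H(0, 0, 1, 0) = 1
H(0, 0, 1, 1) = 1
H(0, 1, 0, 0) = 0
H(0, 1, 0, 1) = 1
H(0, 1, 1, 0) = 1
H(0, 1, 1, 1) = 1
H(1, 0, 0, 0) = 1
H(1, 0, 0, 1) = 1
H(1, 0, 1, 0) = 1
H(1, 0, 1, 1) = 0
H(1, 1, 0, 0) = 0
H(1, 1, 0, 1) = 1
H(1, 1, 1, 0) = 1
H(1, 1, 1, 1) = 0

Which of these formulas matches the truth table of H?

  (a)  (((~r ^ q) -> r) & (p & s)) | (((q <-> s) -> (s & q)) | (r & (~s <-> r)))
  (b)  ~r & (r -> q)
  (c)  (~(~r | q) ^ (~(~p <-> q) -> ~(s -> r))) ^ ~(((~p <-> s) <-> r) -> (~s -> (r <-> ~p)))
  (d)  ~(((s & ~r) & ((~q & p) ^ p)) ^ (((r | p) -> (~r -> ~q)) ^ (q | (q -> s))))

(a): at (0,0,0,0) it gives 0, but H = 1 — eliminated.
(b): at (0,0,1,0) it gives 0, but H = 1 — eliminated.
(d): at (0,1,0,0) it gives 1, but H = 0 — eliminated.
(c) is the remaining candidate, and it agrees with H on all 16 inputs.

c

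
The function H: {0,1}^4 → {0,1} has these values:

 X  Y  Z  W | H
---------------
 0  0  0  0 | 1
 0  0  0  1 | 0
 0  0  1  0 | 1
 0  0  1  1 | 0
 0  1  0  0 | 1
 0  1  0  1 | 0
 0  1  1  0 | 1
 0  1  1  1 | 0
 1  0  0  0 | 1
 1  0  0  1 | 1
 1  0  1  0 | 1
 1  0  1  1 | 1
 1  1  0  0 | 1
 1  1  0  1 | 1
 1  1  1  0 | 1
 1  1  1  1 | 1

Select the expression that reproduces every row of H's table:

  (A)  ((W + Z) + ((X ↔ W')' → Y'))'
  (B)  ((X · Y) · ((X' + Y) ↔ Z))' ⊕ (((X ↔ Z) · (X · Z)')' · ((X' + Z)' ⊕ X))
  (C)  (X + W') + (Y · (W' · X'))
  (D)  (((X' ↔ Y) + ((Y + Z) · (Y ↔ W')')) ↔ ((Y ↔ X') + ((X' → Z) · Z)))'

(A) disagrees with H on (0,0,0,0) (formula → 0, table → 1); rule it out.
(B) disagrees with H on (0,0,0,1) (formula → 1, table → 0); rule it out.
(D) disagrees with H on (0,0,0,0) (formula → 0, table → 1); rule it out.
Only (C) survives; checking it on all 16 rows confirms it matches H.

C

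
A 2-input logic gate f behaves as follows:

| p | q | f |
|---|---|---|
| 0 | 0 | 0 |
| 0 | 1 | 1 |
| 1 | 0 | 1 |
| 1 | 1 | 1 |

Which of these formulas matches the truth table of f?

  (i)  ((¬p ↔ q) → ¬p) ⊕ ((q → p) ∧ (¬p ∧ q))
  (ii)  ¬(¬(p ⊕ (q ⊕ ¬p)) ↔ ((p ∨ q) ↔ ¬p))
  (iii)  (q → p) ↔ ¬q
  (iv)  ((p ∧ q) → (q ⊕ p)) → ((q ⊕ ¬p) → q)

iv

(i) fails at (0,0): the formula yields 1, f is 0.
(ii) fails at (0,1): the formula yields 0, f is 1.
(iii) fails at (0,0): the formula yields 1, f is 0.
That leaves (iv). Evaluating it on every row reproduces the table of f exactly.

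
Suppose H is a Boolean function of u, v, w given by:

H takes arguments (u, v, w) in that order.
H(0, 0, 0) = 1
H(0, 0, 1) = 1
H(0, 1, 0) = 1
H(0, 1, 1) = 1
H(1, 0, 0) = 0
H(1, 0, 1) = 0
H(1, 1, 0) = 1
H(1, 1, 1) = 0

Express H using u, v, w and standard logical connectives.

H is 0 on only 3 rows — (1,0,0), (1,0,1), (1,1,1). Writing each as a minterm (u·¬v·¬w, u·¬v·w, u·v·w) and OR-ing them characterizes exactly where H=0, so H is the negation of that disjunction.

H(u, v, w) = ((((u · v') · w') + ((u · v') · w)) + ((u · v) · w))'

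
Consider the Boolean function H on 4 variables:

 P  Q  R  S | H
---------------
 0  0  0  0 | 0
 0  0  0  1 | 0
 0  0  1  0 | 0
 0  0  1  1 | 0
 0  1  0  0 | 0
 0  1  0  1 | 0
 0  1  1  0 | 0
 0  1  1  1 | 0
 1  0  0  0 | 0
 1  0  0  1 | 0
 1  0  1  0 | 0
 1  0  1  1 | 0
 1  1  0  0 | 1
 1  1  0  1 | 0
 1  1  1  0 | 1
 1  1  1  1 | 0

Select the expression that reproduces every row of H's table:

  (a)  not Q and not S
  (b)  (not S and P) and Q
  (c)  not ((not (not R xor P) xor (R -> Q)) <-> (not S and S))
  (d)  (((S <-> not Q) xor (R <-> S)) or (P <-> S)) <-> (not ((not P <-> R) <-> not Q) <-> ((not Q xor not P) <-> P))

(a) disagrees with H on (0,0,0,0) (formula → 1, table → 0); rule it out.
(c) disagrees with H on (0,0,0,0) (formula → 1, table → 0); rule it out.
(d) disagrees with H on (0,0,0,0) (formula → 1, table → 0); rule it out.
(b) is the remaining candidate, and it agrees with H on all 16 inputs.

b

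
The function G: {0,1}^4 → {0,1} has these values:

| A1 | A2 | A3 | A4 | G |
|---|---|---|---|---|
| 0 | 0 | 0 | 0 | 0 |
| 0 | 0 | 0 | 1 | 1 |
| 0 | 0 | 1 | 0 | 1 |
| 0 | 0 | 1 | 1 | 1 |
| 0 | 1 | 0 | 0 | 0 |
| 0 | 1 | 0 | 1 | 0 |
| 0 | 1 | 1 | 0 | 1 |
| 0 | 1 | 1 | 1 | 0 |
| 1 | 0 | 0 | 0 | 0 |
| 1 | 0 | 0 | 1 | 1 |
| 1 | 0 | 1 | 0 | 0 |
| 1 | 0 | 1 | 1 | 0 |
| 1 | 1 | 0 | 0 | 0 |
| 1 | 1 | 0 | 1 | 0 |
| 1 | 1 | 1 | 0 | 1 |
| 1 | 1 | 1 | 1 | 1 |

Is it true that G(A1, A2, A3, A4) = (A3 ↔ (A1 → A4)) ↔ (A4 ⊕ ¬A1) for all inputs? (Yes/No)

No

Check the formula against G row by row:
  A1=0, A2=0, A3=0, A4=0: formula gives 0, G = 0 ✓
  A1=0, A2=0, A3=0, A4=1: formula gives 1, G = 1 ✓
  A1=0, A2=0, A3=1, A4=0: formula gives 1, G = 1 ✓
  A1=0, A2=0, A3=1, A4=1: formula gives 0, but G = 1 ✗
Since they disagree at (0,0,1,1), the expression is not a correct formula for G.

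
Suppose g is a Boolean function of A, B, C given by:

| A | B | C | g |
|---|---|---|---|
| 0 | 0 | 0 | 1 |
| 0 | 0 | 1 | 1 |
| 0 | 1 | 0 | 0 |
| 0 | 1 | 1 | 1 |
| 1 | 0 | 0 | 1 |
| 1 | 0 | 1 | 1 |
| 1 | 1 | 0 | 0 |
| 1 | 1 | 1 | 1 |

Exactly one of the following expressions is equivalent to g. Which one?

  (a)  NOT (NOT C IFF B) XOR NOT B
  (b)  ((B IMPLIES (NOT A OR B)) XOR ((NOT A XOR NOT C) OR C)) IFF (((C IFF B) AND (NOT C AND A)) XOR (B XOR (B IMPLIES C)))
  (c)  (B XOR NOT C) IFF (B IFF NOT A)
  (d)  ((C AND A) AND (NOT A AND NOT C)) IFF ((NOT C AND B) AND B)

d

(a): at (0,0,0) it gives 0, but g = 1 — eliminated.
(b): at (0,0,1) it gives 0, but g = 1 — eliminated.
(c): at (0,0,0) it gives 0, but g = 1 — eliminated.
(d) is the remaining candidate, and it agrees with g on all 8 inputs.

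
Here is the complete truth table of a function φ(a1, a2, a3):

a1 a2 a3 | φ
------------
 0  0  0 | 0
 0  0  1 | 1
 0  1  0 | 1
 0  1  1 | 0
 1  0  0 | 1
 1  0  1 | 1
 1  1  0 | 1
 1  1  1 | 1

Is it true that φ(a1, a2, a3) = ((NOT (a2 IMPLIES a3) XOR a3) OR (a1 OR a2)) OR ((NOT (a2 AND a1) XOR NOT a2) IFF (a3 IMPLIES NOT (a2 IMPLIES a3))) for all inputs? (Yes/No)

Check the formula against φ row by row:
  a1=0, a2=0, a3=0: formula gives 0, φ = 0 ✓
  a1=0, a2=0, a3=1: formula gives 1, φ = 1 ✓
  a1=0, a2=1, a3=0: formula gives 1, φ = 1 ✓
  a1=0, a2=1, a3=1: formula gives 1, but φ = 0 ✗
Row (0,1,1) is a counterexample, so the formula is not equivalent to φ.

No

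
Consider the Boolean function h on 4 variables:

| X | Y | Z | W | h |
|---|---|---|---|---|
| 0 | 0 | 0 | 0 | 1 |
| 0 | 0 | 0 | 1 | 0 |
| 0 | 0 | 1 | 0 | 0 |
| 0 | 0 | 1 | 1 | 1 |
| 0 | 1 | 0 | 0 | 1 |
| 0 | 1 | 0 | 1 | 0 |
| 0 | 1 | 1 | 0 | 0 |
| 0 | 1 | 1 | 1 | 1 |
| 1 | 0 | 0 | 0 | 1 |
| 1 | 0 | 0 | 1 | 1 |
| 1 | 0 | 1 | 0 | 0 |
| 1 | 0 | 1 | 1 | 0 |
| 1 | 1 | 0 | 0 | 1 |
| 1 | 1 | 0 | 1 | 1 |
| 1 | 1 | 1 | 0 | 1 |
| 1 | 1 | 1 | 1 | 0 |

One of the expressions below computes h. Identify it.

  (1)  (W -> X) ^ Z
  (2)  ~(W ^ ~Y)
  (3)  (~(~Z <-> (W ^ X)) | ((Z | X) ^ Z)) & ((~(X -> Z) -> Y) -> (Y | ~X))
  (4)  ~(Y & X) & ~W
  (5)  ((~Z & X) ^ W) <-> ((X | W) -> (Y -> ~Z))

(1) disagrees with h on (1,1,1,0) (formula → 0, table → 1); rule it out.
(2) disagrees with h on (0,0,0,0) (formula → 0, table → 1); rule it out.
(4) disagrees with h on (0,0,1,0) (formula → 1, table → 0); rule it out.
(5) disagrees with h on (0,0,0,0) (formula → 0, table → 1); rule it out.
That leaves (3). Evaluating it on every row reproduces the table of h exactly.

3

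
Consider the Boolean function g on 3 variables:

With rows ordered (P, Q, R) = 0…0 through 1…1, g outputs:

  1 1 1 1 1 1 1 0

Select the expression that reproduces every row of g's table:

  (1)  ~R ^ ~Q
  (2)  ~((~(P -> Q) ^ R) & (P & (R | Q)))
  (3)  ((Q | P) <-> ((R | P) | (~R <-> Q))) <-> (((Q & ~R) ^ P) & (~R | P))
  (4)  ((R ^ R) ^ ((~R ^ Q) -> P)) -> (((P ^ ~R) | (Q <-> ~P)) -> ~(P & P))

(1): at (0,0,0) it gives 0, but g = 1 — eliminated.
(3): at (0,0,0) it gives 0, but g = 1 — eliminated.
(4): at (1,0,0) it gives 0, but g = 1 — eliminated.
Only (2) survives; checking it on all 8 rows confirms it matches g.

2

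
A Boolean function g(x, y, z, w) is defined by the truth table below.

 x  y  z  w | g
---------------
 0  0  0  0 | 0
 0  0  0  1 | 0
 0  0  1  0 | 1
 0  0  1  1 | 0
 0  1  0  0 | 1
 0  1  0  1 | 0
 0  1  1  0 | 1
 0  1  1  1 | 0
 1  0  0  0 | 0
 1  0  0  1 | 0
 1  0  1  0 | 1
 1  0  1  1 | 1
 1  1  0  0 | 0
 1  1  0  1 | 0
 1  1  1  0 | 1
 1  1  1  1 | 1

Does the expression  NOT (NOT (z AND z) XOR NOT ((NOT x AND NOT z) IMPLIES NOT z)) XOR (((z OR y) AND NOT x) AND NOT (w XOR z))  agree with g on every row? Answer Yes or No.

Yes

Evaluate NOT (NOT (z AND z) XOR NOT ((NOT x AND NOT z) IMPLIES NOT z)) XOR (((z OR y) AND NOT x) AND NOT (w XOR z)) on each row and compare to g:
  x=0, y=0, z=0, w=0: formula gives 0, g = 0 ✓
  x=0, y=0, z=0, w=1: formula gives 0, g = 0 ✓
  x=0, y=0, z=1, w=0: formula gives 1, g = 1 ✓
  x=0, y=0, z=1, w=1: formula gives 0, g = 0 ✓
  …and likewise for the remaining 12 rows.
Every row agrees, so the formula is equivalent.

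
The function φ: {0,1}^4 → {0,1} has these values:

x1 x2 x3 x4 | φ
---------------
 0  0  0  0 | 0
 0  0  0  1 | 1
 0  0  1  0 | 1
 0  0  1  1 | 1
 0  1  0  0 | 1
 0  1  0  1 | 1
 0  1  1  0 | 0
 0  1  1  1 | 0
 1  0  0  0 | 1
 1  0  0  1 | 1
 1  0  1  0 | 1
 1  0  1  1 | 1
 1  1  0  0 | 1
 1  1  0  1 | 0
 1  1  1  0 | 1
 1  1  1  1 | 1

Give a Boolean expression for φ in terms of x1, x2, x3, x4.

φ is 0 on only 4 rows — (0,0,0,0), (0,1,1,0), (0,1,1,1), (1,1,0,1). Writing each as a minterm (¬x1·¬x2·¬x3·¬x4, ¬x1·x2·x3·¬x4, ¬x1·x2·x3·x4, x1·x2·¬x3·x4) and OR-ing them characterizes exactly where φ=0, so φ is the negation of that disjunction.

φ(x1, x2, x3, x4) = not ((((((not x1 and not x2) and not x3) and not x4) or (((not x1 and x2) and x3) and not x4)) or (((not x1 and x2) and x3) and x4)) or (((x1 and x2) and not x3) and x4))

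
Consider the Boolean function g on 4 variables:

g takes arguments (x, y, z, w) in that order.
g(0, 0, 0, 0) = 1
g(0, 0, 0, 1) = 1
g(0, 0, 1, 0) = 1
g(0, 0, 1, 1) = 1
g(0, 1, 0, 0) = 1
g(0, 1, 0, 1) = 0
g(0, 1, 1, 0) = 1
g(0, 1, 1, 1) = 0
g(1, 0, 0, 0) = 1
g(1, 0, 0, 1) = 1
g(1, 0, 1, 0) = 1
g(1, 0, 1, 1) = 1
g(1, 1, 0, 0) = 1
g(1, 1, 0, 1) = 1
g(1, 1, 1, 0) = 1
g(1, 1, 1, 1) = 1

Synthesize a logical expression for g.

g is 0 on only 2 rows — (0,1,0,1), (0,1,1,1). Writing each as a minterm (¬x·y·¬z·w, ¬x·y·z·w) and OR-ing them characterizes exactly where g=0, so g is the negation of that disjunction.

g(x, y, z, w) = ~((((~x & y) & ~z) & w) | (((~x & y) & z) & w))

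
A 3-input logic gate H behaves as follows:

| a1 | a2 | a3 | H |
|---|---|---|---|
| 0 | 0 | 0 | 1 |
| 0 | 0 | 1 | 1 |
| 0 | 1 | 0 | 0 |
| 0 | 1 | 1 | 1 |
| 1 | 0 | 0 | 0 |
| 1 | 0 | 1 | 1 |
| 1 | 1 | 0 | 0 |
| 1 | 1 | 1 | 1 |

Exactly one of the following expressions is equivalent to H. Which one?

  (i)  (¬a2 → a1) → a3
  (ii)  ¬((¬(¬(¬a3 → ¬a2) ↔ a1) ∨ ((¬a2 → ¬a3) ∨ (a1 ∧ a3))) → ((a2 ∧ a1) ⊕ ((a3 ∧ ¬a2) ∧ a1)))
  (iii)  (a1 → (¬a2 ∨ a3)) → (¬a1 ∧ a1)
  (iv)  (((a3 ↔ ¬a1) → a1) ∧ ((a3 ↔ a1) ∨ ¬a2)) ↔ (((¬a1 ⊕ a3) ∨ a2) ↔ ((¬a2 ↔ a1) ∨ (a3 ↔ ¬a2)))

i

(ii) fails at (0,0,1): the formula yields 0, H is 1.
(iii) fails at (0,0,0): the formula yields 0, H is 1.
(iv) fails at (0,0,0): the formula yields 0, H is 1.
(i) is the remaining candidate, and it agrees with H on all 8 inputs.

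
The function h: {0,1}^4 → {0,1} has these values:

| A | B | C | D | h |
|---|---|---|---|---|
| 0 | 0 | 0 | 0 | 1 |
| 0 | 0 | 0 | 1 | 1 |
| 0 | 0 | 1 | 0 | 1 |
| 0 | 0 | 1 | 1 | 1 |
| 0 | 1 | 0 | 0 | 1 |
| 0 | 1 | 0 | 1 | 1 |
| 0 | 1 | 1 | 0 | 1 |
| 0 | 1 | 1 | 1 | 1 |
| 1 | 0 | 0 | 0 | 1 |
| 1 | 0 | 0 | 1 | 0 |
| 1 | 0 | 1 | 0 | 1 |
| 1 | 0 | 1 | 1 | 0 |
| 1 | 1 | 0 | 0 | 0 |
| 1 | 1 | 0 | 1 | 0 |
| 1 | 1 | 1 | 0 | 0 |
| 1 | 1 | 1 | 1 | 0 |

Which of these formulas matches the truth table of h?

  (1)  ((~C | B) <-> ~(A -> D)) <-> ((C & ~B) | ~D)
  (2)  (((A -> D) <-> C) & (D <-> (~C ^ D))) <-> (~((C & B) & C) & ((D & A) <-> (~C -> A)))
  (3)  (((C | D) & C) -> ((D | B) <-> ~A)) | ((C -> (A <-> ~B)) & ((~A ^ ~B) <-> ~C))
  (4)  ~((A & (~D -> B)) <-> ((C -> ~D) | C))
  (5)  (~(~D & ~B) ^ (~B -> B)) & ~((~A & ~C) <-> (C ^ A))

4

(1): at (0,0,0,0) it gives 0, but h = 1 — eliminated.
(2): at (0,0,0,0) it gives 0, but h = 1 — eliminated.
(3): at (0,0,1,0) it gives 0, but h = 1 — eliminated.
(5): at (0,0,0,0) it gives 0, but h = 1 — eliminated.
Only (4) survives; checking it on all 16 rows confirms it matches h.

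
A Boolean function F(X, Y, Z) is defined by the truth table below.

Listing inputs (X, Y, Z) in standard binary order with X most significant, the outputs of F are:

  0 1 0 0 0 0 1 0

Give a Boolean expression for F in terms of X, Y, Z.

Collect the rows where F=1 — (0,0,1), (1,1,0) — and write one minterm per row: ¬X·¬Y·Z, X·Y·¬Z. Their union (logical OR) reproduces the table exactly.

F(X, Y, Z) = ((~X & ~Y) & Z) | ((X & Y) & ~Z)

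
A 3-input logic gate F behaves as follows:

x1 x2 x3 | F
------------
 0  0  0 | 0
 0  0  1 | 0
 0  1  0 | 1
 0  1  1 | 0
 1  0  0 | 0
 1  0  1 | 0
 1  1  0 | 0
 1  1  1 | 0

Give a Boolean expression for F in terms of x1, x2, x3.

Only row (0,1,0) gives 1. That row's minterm ¬x1·x2·¬x3 is F directly.

F(x1, x2, x3) = (x1' · x2) · x3'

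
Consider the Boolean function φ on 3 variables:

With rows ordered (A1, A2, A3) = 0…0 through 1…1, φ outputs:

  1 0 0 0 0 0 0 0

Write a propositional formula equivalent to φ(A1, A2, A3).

The output is 1 only when every input is 0 — NOR of all inputs.

φ(A1, A2, A3) = ~((A1 | A2) | A3)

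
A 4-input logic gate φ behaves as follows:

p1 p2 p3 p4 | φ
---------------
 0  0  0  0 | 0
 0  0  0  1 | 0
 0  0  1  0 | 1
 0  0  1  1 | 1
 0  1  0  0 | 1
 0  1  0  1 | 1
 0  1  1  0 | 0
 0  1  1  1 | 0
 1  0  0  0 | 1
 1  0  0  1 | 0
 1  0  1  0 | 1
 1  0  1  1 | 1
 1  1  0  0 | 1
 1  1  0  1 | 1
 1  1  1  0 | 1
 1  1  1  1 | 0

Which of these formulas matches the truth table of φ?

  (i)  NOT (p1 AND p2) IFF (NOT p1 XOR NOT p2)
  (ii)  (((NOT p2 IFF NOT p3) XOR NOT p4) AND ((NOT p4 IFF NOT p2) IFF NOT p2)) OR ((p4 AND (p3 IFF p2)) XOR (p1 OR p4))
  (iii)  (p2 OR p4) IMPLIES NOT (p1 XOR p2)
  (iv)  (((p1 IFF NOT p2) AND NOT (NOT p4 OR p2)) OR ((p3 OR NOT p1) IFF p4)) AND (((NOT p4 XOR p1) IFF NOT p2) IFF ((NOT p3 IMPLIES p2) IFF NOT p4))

ii

(i): at (0,0,1,0) it gives 0, but φ = 1 — eliminated.
(iii): at (0,0,0,0) it gives 1, but φ = 0 — eliminated.
(iv): at (0,0,1,0) it gives 0, but φ = 1 — eliminated.
That leaves (ii). Evaluating it on every row reproduces the table of φ exactly.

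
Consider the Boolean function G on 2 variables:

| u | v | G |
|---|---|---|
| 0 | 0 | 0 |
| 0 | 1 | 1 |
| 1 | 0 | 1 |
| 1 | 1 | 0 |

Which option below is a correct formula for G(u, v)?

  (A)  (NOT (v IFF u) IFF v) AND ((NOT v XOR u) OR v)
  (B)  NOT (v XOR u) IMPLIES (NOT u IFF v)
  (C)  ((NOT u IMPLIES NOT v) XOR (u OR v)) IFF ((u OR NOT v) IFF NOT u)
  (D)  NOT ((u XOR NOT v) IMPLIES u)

B

(A): at (0,0) it gives 1, but G = 0 — eliminated.
(C): at (0,0) it gives 1, but G = 0 — eliminated.
(D): at (0,0) it gives 1, but G = 0 — eliminated.
Only (B) survives; checking it on all 4 rows confirms it matches G.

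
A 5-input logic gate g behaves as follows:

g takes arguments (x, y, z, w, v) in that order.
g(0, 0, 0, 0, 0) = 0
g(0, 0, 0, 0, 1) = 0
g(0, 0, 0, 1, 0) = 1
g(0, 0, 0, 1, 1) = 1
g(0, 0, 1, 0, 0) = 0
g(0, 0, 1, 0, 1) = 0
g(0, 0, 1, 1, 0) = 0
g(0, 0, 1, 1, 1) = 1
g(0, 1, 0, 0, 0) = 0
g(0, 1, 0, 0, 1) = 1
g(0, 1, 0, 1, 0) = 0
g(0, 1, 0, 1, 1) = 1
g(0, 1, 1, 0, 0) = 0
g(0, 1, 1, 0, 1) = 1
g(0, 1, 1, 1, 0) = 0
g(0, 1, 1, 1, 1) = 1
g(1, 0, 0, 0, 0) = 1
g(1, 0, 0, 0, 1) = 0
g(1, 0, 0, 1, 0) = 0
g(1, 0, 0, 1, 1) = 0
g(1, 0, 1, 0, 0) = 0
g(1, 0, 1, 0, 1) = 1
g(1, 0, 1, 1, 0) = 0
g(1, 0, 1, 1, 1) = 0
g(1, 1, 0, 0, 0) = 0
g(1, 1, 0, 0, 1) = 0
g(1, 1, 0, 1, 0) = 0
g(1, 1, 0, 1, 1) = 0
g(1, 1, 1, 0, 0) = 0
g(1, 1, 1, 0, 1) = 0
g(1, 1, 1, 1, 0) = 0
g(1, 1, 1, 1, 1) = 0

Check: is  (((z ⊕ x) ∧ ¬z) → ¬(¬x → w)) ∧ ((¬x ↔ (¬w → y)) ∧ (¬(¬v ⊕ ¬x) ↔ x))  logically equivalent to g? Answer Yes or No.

Test each input against both g and the formula:
  x=0, y=0, z=0, w=0, v=0: formula gives 0, g = 0 ✓
  x=0, y=0, z=0, w=0, v=1: formula gives 0, g = 0 ✓
  x=0, y=0, z=0, w=1, v=0: formula gives 0, but g = 1 ✗
Row (0,0,0,1,0) is a counterexample, so the formula is not equivalent to g.

No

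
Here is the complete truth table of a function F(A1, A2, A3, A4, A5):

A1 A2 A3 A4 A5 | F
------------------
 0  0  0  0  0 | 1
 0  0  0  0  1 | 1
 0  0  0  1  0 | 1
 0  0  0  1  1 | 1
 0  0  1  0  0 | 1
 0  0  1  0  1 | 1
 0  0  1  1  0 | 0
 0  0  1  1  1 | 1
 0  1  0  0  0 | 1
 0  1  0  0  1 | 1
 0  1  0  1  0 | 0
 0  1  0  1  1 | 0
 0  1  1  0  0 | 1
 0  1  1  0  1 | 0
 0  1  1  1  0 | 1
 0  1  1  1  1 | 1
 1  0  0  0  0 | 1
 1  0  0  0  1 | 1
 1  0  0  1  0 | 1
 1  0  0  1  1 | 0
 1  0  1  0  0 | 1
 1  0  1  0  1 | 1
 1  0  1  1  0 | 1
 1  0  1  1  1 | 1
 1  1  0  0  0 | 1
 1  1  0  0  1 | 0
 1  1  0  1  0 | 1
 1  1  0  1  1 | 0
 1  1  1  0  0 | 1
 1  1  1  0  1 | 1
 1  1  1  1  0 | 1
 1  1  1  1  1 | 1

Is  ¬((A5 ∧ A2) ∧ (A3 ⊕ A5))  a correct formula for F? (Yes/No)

No

Evaluate ¬((A5 ∧ A2) ∧ (A3 ⊕ A5)) on each row and compare to F:
  A1=0, A2=0, A3=0, A4=0, A5=0: formula gives 1, F = 1 ✓
  A1=0, A2=0, A3=0, A4=0, A5=1: formula gives 1, F = 1 ✓
  A1=0, A2=0, A3=0, A4=1, A5=0: formula gives 1, F = 1 ✓
  A1=0, A2=0, A3=0, A4=1, A5=1: formula gives 1, F = 1 ✓
  …
  A1=0, A2=0, A3=1, A4=1, A5=0: formula gives 1, but F = 0 ✗
Since they disagree at (0,0,1,1,0), the expression is not a correct formula for F.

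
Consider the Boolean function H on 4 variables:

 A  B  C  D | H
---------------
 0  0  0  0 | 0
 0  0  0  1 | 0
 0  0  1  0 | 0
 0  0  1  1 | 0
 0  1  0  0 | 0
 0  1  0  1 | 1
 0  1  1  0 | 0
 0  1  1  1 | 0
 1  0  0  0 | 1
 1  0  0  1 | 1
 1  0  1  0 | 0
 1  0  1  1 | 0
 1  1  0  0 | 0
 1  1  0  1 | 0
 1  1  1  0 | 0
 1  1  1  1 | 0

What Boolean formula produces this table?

Collect the rows where H=1 — (0,1,0,1), (1,0,0,0), (1,0,0,1) — and write one minterm per row: ¬A·B·¬C·D, A·¬B·¬C·¬D, A·¬B·¬C·D. Their union (logical OR) reproduces the table exactly.

H(A, B, C, D) = ((((NOT A AND B) AND NOT C) AND D) OR (((A AND NOT B) AND NOT C) AND NOT D)) OR (((A AND NOT B) AND NOT C) AND D)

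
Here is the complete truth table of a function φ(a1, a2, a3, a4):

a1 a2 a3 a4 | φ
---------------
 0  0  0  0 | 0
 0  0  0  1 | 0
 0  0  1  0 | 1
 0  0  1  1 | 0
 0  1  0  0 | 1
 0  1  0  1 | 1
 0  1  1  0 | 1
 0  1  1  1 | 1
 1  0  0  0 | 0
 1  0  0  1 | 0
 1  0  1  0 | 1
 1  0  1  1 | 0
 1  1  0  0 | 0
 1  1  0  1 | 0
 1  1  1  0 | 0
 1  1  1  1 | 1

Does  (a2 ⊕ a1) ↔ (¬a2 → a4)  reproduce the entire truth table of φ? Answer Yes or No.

Test each input against both φ and the formula:
  a1=0, a2=0, a3=0, a4=0: formula gives 1, but φ = 0 ✗
A single disagreement suffices: at (0,0,0,0) they differ, so the formula does not compute φ.

No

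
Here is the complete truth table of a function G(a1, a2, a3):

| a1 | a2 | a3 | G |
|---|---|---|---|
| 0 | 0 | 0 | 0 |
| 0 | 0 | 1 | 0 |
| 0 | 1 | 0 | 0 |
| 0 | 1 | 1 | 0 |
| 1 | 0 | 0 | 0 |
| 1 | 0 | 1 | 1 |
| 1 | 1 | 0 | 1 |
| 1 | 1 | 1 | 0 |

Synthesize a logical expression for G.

G=1 on 2 inputs: (1,0,1), (1,1,0). Reading each as a conjunction of literals (a1·¬a2·a3, a1·a2·¬a3) and taking the OR gives the canonical DNF.

G(a1, a2, a3) = ((a1 · a2') · a3) + ((a1 · a2) · a3')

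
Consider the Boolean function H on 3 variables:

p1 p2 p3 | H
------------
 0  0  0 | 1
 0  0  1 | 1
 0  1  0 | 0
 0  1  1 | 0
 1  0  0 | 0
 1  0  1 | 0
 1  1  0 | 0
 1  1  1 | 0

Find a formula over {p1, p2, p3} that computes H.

Collect the rows where H=1 — (0,0,0), (0,0,1) — and write one minterm per row: ¬p1·¬p2·¬p3, ¬p1·¬p2·p3. Their union (logical OR) reproduces the table exactly.

H(p1, p2, p3) = ((~p1 & ~p2) & ~p3) | ((~p1 & ~p2) & p3)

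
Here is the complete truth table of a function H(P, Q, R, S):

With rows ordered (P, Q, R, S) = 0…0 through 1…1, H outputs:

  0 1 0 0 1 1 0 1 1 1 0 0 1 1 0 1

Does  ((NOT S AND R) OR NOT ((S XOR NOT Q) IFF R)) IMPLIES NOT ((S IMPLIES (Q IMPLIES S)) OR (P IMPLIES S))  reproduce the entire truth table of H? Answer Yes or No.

No

Test each input against both H and the formula:
  P=0, Q=0, R=0, S=0: formula gives 0, H = 0 ✓
  P=0, Q=0, R=0, S=1: formula gives 1, H = 1 ✓
  P=0, Q=0, R=1, S=0: formula gives 0, H = 0 ✓
  P=0, Q=0, R=1, S=1: formula gives 0, H = 0 ✓
  …
  P=0, Q=1, R=0, S=1: formula gives 0, but H = 1 ✗
A single disagreement suffices: at (0,1,0,1) they differ, so the formula does not compute H.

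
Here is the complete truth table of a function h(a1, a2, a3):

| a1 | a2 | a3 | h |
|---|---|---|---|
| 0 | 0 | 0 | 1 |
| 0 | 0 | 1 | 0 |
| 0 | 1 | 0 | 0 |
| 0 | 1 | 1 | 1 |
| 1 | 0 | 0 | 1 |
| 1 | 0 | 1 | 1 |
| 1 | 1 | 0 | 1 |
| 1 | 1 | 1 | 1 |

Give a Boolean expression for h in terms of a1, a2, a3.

h(a1, a2, a3) = (((a1' · a2') · a3) + ((a1' · a2) · a3'))'

The 0-rows are (0,0,1), (0,1,0). Take each as a conjunction (¬a1·¬a2·a3, ¬a1·a2·¬a3), form their disjunction, and complement — that gives a formula that is 1 everywhere h is.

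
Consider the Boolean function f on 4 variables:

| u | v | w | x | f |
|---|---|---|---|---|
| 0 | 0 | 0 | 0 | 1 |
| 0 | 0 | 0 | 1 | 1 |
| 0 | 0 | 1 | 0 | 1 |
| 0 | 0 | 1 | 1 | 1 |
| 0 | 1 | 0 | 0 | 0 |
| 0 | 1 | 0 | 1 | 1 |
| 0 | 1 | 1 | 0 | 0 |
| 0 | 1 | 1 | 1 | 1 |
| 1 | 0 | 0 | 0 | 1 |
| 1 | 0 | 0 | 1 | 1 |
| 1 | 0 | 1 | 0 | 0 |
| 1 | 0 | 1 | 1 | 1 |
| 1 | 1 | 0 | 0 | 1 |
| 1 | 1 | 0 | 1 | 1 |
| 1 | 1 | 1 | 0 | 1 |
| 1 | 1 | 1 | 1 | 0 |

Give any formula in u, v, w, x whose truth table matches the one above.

f(u, v, w, x) = ((((((u' · v) · w') · x') + (((u' · v) · w) · x')) + (((u · v') · w) · x')) + (((u · v) · w) · x))'

f is 0 on only 4 rows — (0,1,0,0), (0,1,1,0), (1,0,1,0), (1,1,1,1). Writing each as a minterm (¬u·v·¬w·¬x, ¬u·v·w·¬x, u·¬v·w·¬x, u·v·w·x) and OR-ing them characterizes exactly where f=0, so f is the negation of that disjunction.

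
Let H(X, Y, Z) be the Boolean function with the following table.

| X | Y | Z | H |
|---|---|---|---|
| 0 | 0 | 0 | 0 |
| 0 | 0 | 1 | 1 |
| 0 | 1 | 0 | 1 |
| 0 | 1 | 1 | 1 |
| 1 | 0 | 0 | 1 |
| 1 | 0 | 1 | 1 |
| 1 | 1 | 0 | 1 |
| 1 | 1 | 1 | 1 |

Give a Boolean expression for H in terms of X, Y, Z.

H(X, Y, Z) = (X or Y) or Z

The output is 1 whenever at least one input is 1 — the OR of all inputs.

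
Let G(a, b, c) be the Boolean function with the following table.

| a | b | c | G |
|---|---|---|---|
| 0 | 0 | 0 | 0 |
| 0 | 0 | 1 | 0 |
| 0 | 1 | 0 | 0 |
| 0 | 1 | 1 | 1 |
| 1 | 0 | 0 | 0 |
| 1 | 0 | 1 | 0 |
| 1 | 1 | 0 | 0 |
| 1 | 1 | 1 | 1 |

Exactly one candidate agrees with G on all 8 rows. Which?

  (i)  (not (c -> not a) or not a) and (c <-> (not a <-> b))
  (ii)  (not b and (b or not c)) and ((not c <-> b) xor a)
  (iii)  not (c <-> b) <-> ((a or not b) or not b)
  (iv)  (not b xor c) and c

iv

(i): at (0,0,0) it gives 1, but G = 0 — eliminated.
(ii): at (0,1,1) it gives 0, but G = 1 — eliminated.
(iii): at (0,0,1) it gives 1, but G = 0 — eliminated.
(iv) is the remaining candidate, and it agrees with G on all 8 inputs.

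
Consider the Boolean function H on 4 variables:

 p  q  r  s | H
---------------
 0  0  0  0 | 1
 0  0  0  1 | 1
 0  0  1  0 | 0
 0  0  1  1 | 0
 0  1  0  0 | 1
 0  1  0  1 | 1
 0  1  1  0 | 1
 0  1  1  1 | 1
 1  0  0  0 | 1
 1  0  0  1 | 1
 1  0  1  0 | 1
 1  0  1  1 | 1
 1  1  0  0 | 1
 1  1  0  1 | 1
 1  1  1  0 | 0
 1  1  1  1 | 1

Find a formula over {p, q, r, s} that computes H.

H(p, q, r, s) = not (((((not p and not q) and r) and not s) or (((not p and not q) and r) and s)) or (((p and q) and r) and not s))

The 0-rows are (0,0,1,0), (0,0,1,1), (1,1,1,0). Take each as a conjunction (¬p·¬q·r·¬s, ¬p·¬q·r·s, p·q·r·¬s), form their disjunction, and complement — that gives a formula that is 1 everywhere H is.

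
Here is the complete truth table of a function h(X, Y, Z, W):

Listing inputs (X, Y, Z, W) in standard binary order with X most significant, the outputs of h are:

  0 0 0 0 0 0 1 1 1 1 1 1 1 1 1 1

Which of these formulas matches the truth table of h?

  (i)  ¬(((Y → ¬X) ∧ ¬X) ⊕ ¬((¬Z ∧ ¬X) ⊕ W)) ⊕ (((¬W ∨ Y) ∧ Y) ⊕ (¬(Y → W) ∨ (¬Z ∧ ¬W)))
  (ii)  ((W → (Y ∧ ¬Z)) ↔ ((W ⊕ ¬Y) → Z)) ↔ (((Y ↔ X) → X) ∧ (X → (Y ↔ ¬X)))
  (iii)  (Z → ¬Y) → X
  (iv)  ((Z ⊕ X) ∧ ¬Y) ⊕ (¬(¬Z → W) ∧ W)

iii

(i) fails at (0,0,0,0): the formula yields 1, h is 0.
(ii) fails at (0,0,0,0): the formula yields 1, h is 0.
(iv) fails at (0,0,1,0): the formula yields 1, h is 0.
That leaves (iii). Evaluating it on every row reproduces the table of h exactly.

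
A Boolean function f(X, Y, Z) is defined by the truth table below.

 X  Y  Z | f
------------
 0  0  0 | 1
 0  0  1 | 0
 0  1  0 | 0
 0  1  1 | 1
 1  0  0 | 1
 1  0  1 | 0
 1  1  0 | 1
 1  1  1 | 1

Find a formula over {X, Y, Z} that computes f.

f(X, Y, Z) = NOT ((((NOT X AND NOT Y) AND Z) OR ((NOT X AND Y) AND NOT Z)) OR ((X AND NOT Y) AND Z))

The 0-rows are (0,0,1), (0,1,0), (1,0,1). Take each as a conjunction (¬X·¬Y·Z, ¬X·Y·¬Z, X·¬Y·Z), form their disjunction, and complement — that gives a formula that is 1 everywhere f is.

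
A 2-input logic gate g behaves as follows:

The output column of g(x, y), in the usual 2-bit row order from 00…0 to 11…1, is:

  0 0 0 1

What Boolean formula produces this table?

The output is 1 only when every input is 1 — the AND of all inputs.

g(x, y) = x and y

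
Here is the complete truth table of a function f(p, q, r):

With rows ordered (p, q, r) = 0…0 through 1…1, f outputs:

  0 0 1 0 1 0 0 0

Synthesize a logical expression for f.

f(p, q, r) = ((not p and q) and not r) or ((p and not q) and not r)

The 1-rows are (0,1,0), (1,0,0). Each contributes one minterm — ¬p·q·¬r; p·¬q·¬r — and their disjunction is a sum-of-products form of f.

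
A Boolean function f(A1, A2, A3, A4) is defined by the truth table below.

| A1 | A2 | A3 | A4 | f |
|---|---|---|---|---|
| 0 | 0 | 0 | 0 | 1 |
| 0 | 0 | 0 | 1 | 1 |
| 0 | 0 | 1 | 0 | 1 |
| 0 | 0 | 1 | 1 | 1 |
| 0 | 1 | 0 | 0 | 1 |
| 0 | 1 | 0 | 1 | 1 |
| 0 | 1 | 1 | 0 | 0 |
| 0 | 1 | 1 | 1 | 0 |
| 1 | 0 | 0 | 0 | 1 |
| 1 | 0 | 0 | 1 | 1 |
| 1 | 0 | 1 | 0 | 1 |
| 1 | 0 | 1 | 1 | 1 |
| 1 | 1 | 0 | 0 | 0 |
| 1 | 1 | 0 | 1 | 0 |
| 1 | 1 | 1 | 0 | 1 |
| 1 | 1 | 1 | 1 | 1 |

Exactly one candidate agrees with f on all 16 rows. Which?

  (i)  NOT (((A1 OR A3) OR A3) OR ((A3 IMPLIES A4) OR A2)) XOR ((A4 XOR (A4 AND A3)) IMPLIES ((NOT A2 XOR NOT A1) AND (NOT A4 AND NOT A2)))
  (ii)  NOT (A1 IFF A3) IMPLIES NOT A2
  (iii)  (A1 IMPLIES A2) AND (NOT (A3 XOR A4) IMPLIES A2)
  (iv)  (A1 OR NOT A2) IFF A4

ii

(i) disagrees with f on (0,0,0,1) (formula → 0, table → 1); rule it out.
(iii) disagrees with f on (0,0,0,0) (formula → 0, table → 1); rule it out.
(iv) disagrees with f on (0,0,0,0) (formula → 0, table → 1); rule it out.
That leaves (ii). Evaluating it on every row reproduces the table of f exactly.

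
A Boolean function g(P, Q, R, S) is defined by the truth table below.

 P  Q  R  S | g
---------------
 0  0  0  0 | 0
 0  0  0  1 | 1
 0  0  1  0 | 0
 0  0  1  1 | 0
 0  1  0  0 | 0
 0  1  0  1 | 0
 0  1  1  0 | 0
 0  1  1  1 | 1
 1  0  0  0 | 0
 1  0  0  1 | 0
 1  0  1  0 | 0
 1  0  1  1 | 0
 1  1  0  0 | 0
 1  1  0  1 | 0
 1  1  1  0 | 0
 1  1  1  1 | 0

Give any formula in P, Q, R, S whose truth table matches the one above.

g(P, Q, R, S) = (((P' · Q') · R') · S) + (((P' · Q) · R) · S)

The 1-rows are (0,0,0,1), (0,1,1,1). Each contributes one minterm — ¬P·¬Q·¬R·S; ¬P·Q·R·S — and their disjunction is a sum-of-products form of g.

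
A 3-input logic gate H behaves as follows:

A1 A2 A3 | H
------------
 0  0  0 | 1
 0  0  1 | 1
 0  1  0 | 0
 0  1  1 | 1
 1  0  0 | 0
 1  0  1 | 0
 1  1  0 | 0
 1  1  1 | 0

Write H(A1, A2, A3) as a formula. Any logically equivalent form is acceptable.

H=1 on 3 inputs: (0,0,0), (0,0,1), (0,1,1). Reading each as a conjunction of literals (¬A1·¬A2·¬A3, ¬A1·¬A2·A3, ¬A1·A2·A3) and taking the OR gives the canonical DNF.

H(A1, A2, A3) = (((~A1 & ~A2) & ~A3) | ((~A1 & ~A2) & A3)) | ((~A1 & A2) & A3)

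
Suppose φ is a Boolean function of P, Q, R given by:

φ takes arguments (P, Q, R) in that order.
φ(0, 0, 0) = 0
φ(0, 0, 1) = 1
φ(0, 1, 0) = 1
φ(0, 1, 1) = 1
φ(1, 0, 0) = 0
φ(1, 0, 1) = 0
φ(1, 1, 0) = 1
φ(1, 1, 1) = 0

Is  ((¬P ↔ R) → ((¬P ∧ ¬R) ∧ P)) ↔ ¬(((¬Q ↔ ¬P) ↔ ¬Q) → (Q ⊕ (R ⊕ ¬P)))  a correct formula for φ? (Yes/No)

No

Check the formula against φ row by row:
  P=0, Q=0, R=0: formula gives 0, φ = 0 ✓
  P=0, Q=0, R=1: formula gives 0, but φ = 1 ✗
Row (0,0,1) is a counterexample, so the formula is not equivalent to φ.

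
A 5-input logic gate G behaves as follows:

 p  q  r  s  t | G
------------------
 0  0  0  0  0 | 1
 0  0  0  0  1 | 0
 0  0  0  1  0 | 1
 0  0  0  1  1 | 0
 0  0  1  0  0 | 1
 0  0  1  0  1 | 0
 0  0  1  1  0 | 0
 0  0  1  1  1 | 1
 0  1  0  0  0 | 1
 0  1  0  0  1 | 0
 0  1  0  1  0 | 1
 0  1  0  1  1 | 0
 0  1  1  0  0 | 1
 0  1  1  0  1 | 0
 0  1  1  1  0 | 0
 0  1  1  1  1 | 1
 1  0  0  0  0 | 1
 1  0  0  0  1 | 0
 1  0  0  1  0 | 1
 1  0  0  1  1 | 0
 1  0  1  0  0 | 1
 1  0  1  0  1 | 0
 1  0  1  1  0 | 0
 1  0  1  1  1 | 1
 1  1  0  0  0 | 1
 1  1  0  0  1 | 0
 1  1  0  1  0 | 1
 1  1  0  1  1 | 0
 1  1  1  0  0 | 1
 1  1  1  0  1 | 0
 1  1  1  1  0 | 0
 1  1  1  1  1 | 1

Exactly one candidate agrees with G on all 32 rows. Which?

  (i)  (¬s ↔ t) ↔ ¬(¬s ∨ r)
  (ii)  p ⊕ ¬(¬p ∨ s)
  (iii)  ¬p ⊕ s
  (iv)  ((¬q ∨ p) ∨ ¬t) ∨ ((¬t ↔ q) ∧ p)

(ii) fails at (0,0,0,0,0): the formula yields 0, G is 1.
(iii) fails at (0,0,0,0,1): the formula yields 1, G is 0.
(iv) fails at (0,0,0,0,1): the formula yields 1, G is 0.
That leaves (i). Evaluating it on every row reproduces the table of G exactly.

i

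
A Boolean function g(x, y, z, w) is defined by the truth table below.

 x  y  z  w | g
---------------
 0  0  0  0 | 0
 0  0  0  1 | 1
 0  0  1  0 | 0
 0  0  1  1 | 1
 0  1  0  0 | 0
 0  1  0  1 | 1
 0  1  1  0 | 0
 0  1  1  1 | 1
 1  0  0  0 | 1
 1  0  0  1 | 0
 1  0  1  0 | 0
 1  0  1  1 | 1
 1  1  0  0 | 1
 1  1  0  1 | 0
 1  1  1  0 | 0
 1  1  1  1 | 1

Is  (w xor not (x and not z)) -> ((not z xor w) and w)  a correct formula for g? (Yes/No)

Evaluate (w xor not (x and not z)) -> ((not z xor w) and w) on each row and compare to g:
  x=0, y=0, z=0, w=0: formula gives 0, g = 0 ✓
  x=0, y=0, z=0, w=1: formula gives 1, g = 1 ✓
  x=0, y=0, z=1, w=0: formula gives 0, g = 0 ✓
  x=0, y=0, z=1, w=1: formula gives 1, g = 1 ✓
  …and likewise for the remaining 12 rows.
All 16 rows match — the expression computes g exactly.

Yes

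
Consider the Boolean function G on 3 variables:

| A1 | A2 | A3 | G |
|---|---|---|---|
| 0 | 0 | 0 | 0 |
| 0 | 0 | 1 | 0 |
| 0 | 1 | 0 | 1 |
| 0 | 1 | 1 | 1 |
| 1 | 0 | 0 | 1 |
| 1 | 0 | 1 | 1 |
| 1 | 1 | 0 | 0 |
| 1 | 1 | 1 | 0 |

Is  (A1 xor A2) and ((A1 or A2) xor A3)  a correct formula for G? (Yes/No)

Check the formula against G row by row:
  A1=0, A2=0, A3=0: formula gives 0, G = 0 ✓
  A1=0, A2=0, A3=1: formula gives 0, G = 0 ✓
  A1=0, A2=1, A3=0: formula gives 1, G = 1 ✓
  A1=0, A2=1, A3=1: formula gives 0, but G = 1 ✗
Since they disagree at (0,1,1), the expression is not a correct formula for G.

No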